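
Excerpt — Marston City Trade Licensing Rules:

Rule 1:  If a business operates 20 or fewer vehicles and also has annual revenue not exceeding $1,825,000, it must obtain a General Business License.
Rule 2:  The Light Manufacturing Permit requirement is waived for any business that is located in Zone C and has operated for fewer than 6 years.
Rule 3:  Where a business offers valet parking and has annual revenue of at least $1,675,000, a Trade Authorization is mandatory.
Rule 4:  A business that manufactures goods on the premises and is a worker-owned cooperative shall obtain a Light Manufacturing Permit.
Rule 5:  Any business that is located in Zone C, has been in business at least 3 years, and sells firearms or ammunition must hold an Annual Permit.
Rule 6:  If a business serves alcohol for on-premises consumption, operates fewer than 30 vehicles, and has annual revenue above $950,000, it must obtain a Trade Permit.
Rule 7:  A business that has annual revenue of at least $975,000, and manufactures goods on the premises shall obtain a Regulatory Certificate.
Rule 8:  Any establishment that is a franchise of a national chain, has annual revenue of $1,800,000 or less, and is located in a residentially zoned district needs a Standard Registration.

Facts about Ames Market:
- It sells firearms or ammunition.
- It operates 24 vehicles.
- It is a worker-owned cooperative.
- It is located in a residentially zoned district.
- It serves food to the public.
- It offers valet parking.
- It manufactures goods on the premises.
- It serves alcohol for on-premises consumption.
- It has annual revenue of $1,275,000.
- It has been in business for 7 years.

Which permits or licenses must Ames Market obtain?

Light Manufacturing Permit, Regulatory Certificate, Trade Permit

Rule 1: vehicles 24 > 20; revenue $1,275,000 ≤ $1,825,000 → General Business License not required.
Rule 2: is located in a residentially zoned district (not: is located in Zone C); years in business 7 ≥ 6 → Light Manufacturing Permit exemption does not apply.
Rule 3: offers valet parking; revenue $1,275,000 < $1,675,000 → Trade Authorization not required.
Rule 4: manufactures goods on the premises; is a worker-owned cooperative → Light Manufacturing Permit required.
Rule 5: is located in a residentially zoned district (not: is located in Zone C); years in business 7 ≥ 3; sells firearms or ammunition → Annual Permit not required.
Rule 6: serves alcohol for on-premises consumption; vehicles 24 < 30; revenue $1,275,000 > $950,000 → Trade Permit required.
Rule 7: revenue $1,275,000 ≥ $975,000; manufactures goods on the premises → Regulatory Certificate required.
Rule 8: is a worker-owned cooperative (not: is a franchise of a national chain); revenue $1,275,000 ≤ $1,800,000; is located in a residentially zoned district → Standard Registration not required.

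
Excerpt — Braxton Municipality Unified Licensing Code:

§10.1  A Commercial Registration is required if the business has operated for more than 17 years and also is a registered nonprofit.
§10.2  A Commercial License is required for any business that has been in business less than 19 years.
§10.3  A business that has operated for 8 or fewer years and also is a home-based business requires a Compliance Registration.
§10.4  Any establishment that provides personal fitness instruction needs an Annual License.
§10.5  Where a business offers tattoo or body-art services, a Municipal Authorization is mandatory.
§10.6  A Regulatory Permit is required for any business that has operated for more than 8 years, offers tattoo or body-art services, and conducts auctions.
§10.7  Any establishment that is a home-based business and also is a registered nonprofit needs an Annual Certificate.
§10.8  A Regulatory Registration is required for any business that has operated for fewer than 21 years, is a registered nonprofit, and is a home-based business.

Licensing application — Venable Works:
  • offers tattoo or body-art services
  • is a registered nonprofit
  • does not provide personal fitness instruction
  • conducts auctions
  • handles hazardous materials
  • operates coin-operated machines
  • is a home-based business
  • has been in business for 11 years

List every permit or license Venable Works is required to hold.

Annual Certificate, Commercial License, Municipal Authorization, Regulatory Permit, Regulatory Registration

§10.1 years in business 11 ≤ 17; is a registered nonprofit → Commercial Registration not required.
§10.2 years in business 11 < 19 → Commercial License required.
§10.3 years in business 11 > 8; is a home-based business → Compliance Registration not required.
§10.4 does not provide personal fitness instruction → Annual License not required.
§10.5 offers tattoo or body-art services → Municipal Authorization required.
§10.6 years in business 11 > 8; offers tattoo or body-art services; conducts auctions → Regulatory Permit required.
§10.7 is a home-based business; is a registered nonprofit → Annual Certificate required.
§10.8 years in business 11 < 21; is a registered nonprofit; is a home-based business → Regulatory Registration required.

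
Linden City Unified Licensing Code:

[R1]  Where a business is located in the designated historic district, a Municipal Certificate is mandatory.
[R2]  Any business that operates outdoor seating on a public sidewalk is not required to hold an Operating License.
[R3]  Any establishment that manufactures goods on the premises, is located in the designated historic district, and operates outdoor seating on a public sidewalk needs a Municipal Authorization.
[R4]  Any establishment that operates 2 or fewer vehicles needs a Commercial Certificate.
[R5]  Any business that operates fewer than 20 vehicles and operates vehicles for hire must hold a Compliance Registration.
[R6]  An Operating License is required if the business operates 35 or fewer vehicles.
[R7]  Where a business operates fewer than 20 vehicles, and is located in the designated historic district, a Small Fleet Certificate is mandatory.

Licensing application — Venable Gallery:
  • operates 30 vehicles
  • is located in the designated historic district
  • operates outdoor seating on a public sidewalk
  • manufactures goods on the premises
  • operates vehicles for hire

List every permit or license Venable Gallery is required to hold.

[R1] is located in the designated historic district → Municipal Certificate required.
[R2] operates outdoor seating on a public sidewalk → exempt from Operating License.
[R3] manufactures goods on the premises; is located in the designated historic district; operates outdoor seating on a public sidewalk → Municipal Authorization required.
[R4] vehicles 30 > 2 → Commercial Certificate not required.
[R5] vehicles 30 ≥ 20; operates vehicles for hire → Compliance Registration not required.
[R6] vehicles 30 ≤ 35 → Operating License required.
[R7] vehicles 30 ≥ 20; is located in the designated historic district → Small Fleet Certificate not required.

Municipal Authorization, Municipal Certificate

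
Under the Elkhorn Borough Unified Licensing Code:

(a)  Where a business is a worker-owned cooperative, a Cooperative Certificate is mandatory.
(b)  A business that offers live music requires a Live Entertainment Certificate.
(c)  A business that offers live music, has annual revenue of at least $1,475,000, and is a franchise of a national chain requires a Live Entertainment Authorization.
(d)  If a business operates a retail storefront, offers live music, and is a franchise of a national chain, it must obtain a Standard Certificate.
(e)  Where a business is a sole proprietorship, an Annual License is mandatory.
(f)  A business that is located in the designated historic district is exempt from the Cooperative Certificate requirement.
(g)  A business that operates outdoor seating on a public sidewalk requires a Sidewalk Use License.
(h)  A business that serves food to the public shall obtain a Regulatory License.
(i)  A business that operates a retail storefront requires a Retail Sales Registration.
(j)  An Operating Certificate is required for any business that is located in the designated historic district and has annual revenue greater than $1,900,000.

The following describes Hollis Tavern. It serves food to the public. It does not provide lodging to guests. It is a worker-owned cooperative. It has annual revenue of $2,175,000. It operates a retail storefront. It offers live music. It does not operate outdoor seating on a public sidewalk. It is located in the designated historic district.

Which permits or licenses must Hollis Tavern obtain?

Live Entertainment Certificate, Operating Certificate, Regulatory License, Retail Sales Registration

(a) is a worker-owned cooperative → Cooperative Certificate required.
(b) offers live music → Live Entertainment Certificate required.
(c) offers live music; revenue $2,175,000 ≥ $1,475,000; is a worker-owned cooperative (not: is a franchise of a national chain) → Live Entertainment Authorization not required.
(d) operates a retail storefront; offers live music; is a worker-owned cooperative (not: is a franchise of a national chain) → Standard Certificate not required.
(e) is a worker-owned cooperative (not: is a sole proprietorship) → Annual License not required.
(f) is located in the designated historic district → exempt from Cooperative Certificate.
(g) does not operate outdoor seating on a public sidewalk → Sidewalk Use License not required.
(h) serves food to the public → Regulatory License required.
(i) operates a retail storefront → Retail Sales Registration required.
(j) is located in the designated historic district; revenue $2,175,000 > $1,900,000 → Operating Certificate required.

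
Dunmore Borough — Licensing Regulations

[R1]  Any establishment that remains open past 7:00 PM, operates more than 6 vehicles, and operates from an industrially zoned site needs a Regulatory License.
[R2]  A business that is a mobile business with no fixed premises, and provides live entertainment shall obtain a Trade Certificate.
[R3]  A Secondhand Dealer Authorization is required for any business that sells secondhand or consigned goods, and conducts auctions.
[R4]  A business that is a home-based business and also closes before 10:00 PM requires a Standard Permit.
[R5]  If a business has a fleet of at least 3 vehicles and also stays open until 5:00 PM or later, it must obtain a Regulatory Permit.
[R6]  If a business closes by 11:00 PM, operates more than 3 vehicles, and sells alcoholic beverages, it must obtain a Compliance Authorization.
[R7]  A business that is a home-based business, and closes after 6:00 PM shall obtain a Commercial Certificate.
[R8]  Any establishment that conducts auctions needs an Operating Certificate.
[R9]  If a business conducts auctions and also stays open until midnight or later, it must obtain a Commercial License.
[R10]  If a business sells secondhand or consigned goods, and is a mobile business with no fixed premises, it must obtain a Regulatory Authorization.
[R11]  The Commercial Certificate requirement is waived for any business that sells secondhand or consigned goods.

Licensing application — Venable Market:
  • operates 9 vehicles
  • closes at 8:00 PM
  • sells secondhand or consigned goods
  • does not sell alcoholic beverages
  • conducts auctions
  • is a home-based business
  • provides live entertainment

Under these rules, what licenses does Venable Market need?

[R1] closes 8:00 PM, after 7:00 PM; vehicles 9 > 6; is a home-based business (not: operates from an industrially zoned site) → Regulatory License not required.
[R2] is a home-based business (not: is a mobile business with no fixed premises); provides live entertainment → Trade Certificate not required.
[R3] sells secondhand or consigned goods; conducts auctions → Secondhand Dealer Authorization required.
[R4] is a home-based business; closes 8:00 PM, at/before 10:00 PM → Standard Permit required.
[R5] vehicles 9 ≥ 3; closes 8:00 PM, after 5:00 PM → Regulatory Permit required.
[R6] closes 8:00 PM, at/before 11:00 PM; vehicles 9 > 3; does not sell alcoholic beverages → Compliance Authorization not required.
[R7] is a home-based business; closes 8:00 PM, after 6:00 PM → Commercial Certificate required.
[R8] conducts auctions → Operating Certificate required.
[R9] conducts auctions; closes 8:00 PM, at/before midnight → Commercial License not required.
[R10] sells secondhand or consigned goods; is a home-based business (not: is a mobile business with no fixed premises) → Regulatory Authorization not required.
[R11] sells secondhand or consigned goods → exempt from Commercial Certificate.

Operating Certificate, Regulatory Permit, Secondhand Dealer Authorization, Standard Permit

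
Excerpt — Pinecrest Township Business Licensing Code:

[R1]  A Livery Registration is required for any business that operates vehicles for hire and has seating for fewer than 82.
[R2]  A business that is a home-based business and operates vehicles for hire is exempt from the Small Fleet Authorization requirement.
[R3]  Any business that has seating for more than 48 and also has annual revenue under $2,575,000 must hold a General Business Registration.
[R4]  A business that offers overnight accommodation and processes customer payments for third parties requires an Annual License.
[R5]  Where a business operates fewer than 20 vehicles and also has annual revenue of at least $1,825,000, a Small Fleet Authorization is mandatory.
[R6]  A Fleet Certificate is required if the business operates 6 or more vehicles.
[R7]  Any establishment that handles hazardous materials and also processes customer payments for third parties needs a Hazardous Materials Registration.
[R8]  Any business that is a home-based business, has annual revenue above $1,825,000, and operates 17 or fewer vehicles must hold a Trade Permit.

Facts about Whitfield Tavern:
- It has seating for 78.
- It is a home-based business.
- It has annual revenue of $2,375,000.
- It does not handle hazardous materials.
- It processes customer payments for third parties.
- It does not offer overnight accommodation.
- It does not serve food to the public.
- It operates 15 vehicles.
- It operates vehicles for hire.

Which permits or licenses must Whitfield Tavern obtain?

[R1] operates vehicles for hire; seating 78 < 82 → Livery Registration required.
[R2] is a home-based business; operates vehicles for hire → exempt from Small Fleet Authorization.
[R3] seating 78 > 48; revenue $2,375,000 < $2,575,000 → General Business Registration required.
[R4] does not offer overnight accommodation; processes customer payments for third parties → Annual License not required.
[R5] vehicles 15 < 20; revenue $2,375,000 ≥ $1,825,000 → Small Fleet Authorization required.
[R6] vehicles 15 ≥ 6 → Fleet Certificate required.
[R7] does not handle hazardous materials; processes customer payments for third parties → Hazardous Materials Registration not required.
[R8] is a home-based business; revenue $2,375,000 > $1,825,000; vehicles 15 ≤ 17 → Trade Permit required.

Fleet Certificate, General Business Registration, Livery Registration, Trade Permit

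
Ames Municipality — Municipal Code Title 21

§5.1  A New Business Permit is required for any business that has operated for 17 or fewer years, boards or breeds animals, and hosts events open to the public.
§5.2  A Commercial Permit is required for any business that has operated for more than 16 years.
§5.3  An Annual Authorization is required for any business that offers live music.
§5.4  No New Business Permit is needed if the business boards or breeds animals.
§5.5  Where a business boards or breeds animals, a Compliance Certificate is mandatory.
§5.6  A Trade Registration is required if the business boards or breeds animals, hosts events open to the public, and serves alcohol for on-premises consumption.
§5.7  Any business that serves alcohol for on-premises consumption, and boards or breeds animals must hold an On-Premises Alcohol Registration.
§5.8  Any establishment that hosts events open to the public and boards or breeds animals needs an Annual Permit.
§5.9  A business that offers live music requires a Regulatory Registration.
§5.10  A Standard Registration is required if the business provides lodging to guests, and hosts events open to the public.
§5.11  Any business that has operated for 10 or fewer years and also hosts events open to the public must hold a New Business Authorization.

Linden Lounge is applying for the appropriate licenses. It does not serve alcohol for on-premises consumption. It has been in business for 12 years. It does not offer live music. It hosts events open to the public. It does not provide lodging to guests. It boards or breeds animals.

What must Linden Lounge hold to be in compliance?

Annual Permit, Compliance Certificate

§5.1 years in business 12 ≤ 17; boards or breeds animals; hosts events open to the public → New Business Permit required.
§5.2 years in business 12 ≤ 16 → Commercial Permit not required.
§5.3 does not offer live music → Annual Authorization not required.
§5.4 boards or breeds animals → exempt from New Business Permit.
§5.5 boards or breeds animals → Compliance Certificate required.
§5.6 boards or breeds animals; hosts events open to the public; does not serve alcohol for on-premises consumption → Trade Registration not required.
§5.7 does not serve alcohol for on-premises consumption; boards or breeds animals → On-Premises Alcohol Registration not required.
§5.8 hosts events open to the public; boards or breeds animals → Annual Permit required.
§5.9 does not offer live music → Regulatory Registration not required.
§5.10 does not provide lodging to guests; hosts events open to the public → Standard Registration not required.
§5.11 years in business 12 > 10; hosts events open to the public → New Business Authorization not required.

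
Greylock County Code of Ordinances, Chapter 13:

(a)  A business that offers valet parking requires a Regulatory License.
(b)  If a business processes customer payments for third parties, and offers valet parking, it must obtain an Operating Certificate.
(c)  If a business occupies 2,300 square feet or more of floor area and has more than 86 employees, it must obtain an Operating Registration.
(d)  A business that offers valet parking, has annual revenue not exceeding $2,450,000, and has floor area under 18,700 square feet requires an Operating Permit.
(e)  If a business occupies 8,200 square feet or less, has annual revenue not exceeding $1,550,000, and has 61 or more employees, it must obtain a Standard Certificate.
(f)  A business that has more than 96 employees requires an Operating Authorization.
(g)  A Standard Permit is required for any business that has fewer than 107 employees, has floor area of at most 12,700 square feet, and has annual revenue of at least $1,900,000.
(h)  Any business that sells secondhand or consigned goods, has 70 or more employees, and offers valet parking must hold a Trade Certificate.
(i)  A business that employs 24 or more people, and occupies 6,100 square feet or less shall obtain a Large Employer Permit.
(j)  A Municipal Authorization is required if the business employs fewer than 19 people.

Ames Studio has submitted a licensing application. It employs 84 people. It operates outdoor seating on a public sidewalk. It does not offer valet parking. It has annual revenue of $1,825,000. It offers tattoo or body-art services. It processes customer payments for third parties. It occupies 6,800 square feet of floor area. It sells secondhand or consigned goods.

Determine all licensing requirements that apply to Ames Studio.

(a) does not offer valet parking → Regulatory License not required.
(b) processes customer payments for third parties; does not offer valet parking → Operating Certificate not required.
(c) floor area 6,800 square feet ≥ 2,300 square feet; employees 84 ≤ 86 → Operating Registration not required.
(d) does not offer valet parking; revenue $1,825,000 ≤ $2,450,000; floor area 6,800 square feet < 18,700 square feet → Operating Permit not required.
(e) floor area 6,800 square feet ≤ 8,200 square feet; revenue $1,825,000 > $1,550,000; employees 84 ≥ 61 → Standard Certificate not required.
(f) employees 84 ≤ 96 → Operating Authorization not required.
(g) employees 84 < 107; floor area 6,800 square feet ≤ 12,700 square feet; revenue $1,825,000 < $1,900,000 → Standard Permit not required.
(h) sells secondhand or consigned goods; employees 84 ≥ 70; does not offer valet parking → Trade Certificate not required.
(i) employees 84 ≥ 24; floor area 6,800 square feet > 6,100 square feet → Large Employer Permit not required.
(j) employees 84 ≥ 19 → Municipal Authorization not required.

None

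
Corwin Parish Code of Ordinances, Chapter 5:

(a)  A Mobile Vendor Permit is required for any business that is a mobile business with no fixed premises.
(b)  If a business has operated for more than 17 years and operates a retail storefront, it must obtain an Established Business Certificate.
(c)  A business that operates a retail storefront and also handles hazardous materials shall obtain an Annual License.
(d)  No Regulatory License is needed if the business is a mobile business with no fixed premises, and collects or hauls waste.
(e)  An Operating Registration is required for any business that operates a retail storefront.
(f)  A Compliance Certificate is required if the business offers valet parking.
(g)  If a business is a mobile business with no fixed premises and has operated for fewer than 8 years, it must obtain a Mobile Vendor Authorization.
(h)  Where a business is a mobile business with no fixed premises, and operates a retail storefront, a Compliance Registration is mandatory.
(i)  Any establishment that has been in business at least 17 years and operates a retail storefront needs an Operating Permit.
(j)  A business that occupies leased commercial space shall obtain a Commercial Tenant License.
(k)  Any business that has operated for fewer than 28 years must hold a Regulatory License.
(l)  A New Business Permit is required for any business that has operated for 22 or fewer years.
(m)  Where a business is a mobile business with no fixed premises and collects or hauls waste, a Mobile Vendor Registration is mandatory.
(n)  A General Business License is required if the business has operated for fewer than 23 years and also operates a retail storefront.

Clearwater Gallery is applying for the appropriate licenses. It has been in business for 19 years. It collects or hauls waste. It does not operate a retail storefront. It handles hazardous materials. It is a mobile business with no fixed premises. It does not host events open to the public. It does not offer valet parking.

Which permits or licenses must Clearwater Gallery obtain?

Mobile Vendor Permit, Mobile Vendor Registration, New Business Permit

(a) is a mobile business with no fixed premises → Mobile Vendor Permit required.
(b) years in business 19 > 17; does not operate a retail storefront → Established Business Certificate not required.
(c) does not operate a retail storefront; handles hazardous materials → Annual License not required.
(d) is a mobile business with no fixed premises; collects or hauls waste → exempt from Regulatory License.
(e) does not operate a retail storefront → Operating Registration not required.
(f) does not offer valet parking → Compliance Certificate not required.
(g) is a mobile business with no fixed premises; years in business 19 ≥ 8 → Mobile Vendor Authorization not required.
(h) is a mobile business with no fixed premises; does not operate a retail storefront → Compliance Registration not required.
(i) years in business 19 ≥ 17; does not operate a retail storefront → Operating Permit not required.
(j) is a mobile business with no fixed premises (not: occupies leased commercial space) → Commercial Tenant License not required.
(k) years in business 19 < 28 → Regulatory License required.
(l) years in business 19 ≤ 22 → New Business Permit required.
(m) is a mobile business with no fixed premises; collects or hauls waste → Mobile Vendor Registration required.
(n) years in business 19 < 23; does not operate a retail storefront → General Business License not required.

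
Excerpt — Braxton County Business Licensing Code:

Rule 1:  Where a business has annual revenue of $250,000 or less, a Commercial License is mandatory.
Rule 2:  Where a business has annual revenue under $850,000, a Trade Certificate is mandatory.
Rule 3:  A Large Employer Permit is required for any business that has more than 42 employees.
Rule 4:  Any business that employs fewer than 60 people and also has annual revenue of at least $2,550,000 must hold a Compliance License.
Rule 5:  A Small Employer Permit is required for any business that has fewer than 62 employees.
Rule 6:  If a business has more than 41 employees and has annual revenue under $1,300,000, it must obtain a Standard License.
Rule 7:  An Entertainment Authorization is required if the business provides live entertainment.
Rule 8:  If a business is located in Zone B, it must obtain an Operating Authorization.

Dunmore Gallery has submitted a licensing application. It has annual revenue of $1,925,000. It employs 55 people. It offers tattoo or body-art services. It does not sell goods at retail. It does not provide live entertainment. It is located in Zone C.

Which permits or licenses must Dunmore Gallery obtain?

Large Employer Permit, Small Employer Permit

Rule 1: revenue $1,925,000 > $250,000 → Commercial License not required.
Rule 2: revenue $1,925,000 ≥ $850,000 → Trade Certificate not required.
Rule 3: employees 55 > 42 → Large Employer Permit required.
Rule 4: employees 55 < 60; revenue $1,925,000 < $2,550,000 → Compliance License not required.
Rule 5: employees 55 < 62 → Small Employer Permit required.
Rule 6: employees 55 > 41; revenue $1,925,000 ≥ $1,300,000 → Standard License not required.
Rule 7: does not provide live entertainment → Entertainment Authorization not required.
Rule 8: is located in Zone C (not: is located in Zone B) → Operating Authorization not required.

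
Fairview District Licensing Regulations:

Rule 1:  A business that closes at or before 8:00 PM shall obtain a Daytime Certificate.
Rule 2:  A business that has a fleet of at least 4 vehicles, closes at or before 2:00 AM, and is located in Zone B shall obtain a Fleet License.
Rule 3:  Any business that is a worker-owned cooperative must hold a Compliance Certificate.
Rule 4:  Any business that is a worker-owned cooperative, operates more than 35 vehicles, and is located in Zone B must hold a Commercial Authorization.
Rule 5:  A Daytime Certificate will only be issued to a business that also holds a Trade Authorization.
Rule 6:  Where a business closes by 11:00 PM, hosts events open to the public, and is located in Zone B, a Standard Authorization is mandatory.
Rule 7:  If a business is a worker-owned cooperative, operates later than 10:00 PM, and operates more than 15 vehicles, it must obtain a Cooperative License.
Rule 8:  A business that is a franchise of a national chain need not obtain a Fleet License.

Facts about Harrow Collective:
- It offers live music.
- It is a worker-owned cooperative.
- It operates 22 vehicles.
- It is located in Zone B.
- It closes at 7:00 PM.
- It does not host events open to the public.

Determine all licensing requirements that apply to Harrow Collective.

Compliance Certificate, Daytime Certificate, Fleet License, Trade Authorization

Rule 1: closes 7:00 PM, at/before 8:00 PM → Daytime Certificate required.
Rule 2: vehicles 22 ≥ 4; closes 7:00 PM, at/before 2:00 AM; is located in Zone B → Fleet License required.
Rule 3: is a worker-owned cooperative → Compliance Certificate required.
Rule 4: is a worker-owned cooperative; vehicles 22 ≤ 35; is located in Zone B → Commercial Authorization not required.
Rule 5: Daytime Certificate is required → Trade Authorization also required.
Rule 6: closes 7:00 PM, at/before 11:00 PM; does not host events open to the public; is located in Zone B → Standard Authorization not required.
Rule 7: is a worker-owned cooperative; closes 7:00 PM, at/before 10:00 PM; vehicles 22 > 15 → Cooperative License not required.
Rule 8: is a worker-owned cooperative (not: is a franchise of a national chain) → Fleet License exemption does not apply.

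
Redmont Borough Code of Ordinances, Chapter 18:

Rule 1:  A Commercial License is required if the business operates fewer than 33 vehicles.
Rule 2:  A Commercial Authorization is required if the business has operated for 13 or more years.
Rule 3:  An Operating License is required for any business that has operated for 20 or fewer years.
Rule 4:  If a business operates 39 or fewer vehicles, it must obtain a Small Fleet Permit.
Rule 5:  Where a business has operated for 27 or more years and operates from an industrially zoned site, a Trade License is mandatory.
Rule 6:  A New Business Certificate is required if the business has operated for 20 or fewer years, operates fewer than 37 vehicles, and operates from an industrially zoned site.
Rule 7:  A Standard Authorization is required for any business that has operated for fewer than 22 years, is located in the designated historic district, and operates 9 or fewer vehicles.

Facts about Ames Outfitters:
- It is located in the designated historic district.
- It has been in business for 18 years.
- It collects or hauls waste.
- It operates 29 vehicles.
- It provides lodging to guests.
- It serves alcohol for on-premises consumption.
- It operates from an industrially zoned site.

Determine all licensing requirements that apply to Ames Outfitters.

Commercial Authorization, Commercial License, New Business Certificate, Operating License, Small Fleet Permit

Rule 1: vehicles 29 < 33 → Commercial License required.
Rule 2: years in business 18 ≥ 13 → Commercial Authorization required.
Rule 3: years in business 18 ≤ 20 → Operating License required.
Rule 4: vehicles 29 ≤ 39 → Small Fleet Permit required.
Rule 5: years in business 18 < 27; operates from an industrially zoned site → Trade License not required.
Rule 6: years in business 18 ≤ 20; vehicles 29 < 37; operates from an industrially zoned site → New Business Certificate required.
Rule 7: years in business 18 < 22; is located in the designated historic district; vehicles 29 > 9 → Standard Authorization not required.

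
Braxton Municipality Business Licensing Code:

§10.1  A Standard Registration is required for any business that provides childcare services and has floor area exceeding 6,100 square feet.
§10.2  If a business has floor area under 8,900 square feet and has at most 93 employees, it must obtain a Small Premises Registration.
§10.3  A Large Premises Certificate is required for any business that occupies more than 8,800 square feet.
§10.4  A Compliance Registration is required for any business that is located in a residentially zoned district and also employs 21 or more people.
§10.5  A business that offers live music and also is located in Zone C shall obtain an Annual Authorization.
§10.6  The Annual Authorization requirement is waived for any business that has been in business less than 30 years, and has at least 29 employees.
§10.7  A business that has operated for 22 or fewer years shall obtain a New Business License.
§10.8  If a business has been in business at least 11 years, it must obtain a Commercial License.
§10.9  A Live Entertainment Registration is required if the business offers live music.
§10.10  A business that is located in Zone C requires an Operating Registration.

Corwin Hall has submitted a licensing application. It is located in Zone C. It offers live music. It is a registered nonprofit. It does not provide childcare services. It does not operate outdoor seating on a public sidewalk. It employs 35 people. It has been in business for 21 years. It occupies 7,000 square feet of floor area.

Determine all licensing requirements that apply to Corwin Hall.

§10.1 does not provide childcare services; floor area 7,000 square feet > 6,100 square feet → Standard Registration not required.
§10.2 floor area 7,000 square feet < 8,900 square feet; employees 35 ≤ 93 → Small Premises Registration required.
§10.3 floor area 7,000 square feet ≤ 8,800 square feet → Large Premises Certificate not required.
§10.4 is located in Zone C (not: is located in a residentially zoned district); employees 35 ≥ 21 → Compliance Registration not required.
§10.5 offers live music; is located in Zone C → Annual Authorization required.
§10.6 years in business 21 < 30; employees 35 ≥ 29 → exempt from Annual Authorization.
§10.7 years in business 21 ≤ 22 → New Business License required.
§10.8 years in business 21 ≥ 11 → Commercial License required.
§10.9 offers live music → Live Entertainment Registration required.
§10.10 is located in Zone C → Operating Registration required.

Commercial License, Live Entertainment Registration, New Business License, Operating Registration, Small Premises Registration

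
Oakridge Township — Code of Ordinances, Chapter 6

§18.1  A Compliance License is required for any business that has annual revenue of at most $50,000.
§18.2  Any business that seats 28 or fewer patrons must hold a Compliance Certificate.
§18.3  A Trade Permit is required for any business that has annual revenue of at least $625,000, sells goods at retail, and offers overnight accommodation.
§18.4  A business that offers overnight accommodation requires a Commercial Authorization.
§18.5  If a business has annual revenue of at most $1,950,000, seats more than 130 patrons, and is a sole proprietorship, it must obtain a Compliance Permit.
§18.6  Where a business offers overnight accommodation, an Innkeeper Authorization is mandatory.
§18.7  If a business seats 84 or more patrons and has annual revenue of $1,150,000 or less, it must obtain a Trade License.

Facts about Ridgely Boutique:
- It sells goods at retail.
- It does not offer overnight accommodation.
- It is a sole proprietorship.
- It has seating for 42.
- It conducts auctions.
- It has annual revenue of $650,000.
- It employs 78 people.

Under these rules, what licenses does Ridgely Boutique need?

None

§18.1 revenue $650,000 > $50,000 → Compliance License not required.
§18.2 seating 42 > 28 → Compliance Certificate not required.
§18.3 revenue $650,000 ≥ $625,000; sells goods at retail; does not offer overnight accommodation → Trade Permit not required.
§18.4 does not offer overnight accommodation → Commercial Authorization not required.
§18.5 revenue $650,000 ≤ $1,950,000; seating 42 ≤ 130; is a sole proprietorship → Compliance Permit not required.
§18.6 does not offer overnight accommodation → Innkeeper Authorization not required.
§18.7 seating 42 < 84; revenue $650,000 ≤ $1,150,000 → Trade License not required.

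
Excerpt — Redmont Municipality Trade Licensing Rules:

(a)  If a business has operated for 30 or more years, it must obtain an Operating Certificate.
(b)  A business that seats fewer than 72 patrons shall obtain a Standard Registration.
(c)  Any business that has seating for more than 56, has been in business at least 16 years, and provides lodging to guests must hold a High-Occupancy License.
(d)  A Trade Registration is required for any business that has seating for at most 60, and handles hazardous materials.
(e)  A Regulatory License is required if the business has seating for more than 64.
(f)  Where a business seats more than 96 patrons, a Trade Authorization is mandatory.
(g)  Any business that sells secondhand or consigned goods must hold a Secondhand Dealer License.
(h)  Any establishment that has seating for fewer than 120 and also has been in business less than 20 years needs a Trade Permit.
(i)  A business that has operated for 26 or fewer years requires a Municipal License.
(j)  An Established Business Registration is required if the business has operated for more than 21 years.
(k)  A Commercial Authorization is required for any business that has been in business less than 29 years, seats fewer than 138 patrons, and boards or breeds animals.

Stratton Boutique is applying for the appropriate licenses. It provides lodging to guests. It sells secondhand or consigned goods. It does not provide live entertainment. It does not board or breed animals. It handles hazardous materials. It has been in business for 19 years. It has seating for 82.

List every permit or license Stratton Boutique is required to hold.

(a) years in business 19 < 30 → Operating Certificate not required.
(b) seating 82 ≥ 72 → Standard Registration not required.
(c) seating 82 > 56; years in business 19 ≥ 16; provides lodging to guests → High-Occupancy License required.
(d) seating 82 > 60; handles hazardous materials → Trade Registration not required.
(e) seating 82 > 64 → Regulatory License required.
(f) seating 82 ≤ 96 → Trade Authorization not required.
(g) sells secondhand or consigned goods → Secondhand Dealer License required.
(h) seating 82 < 120; years in business 19 < 20 → Trade Permit required.
(i) years in business 19 ≤ 26 → Municipal License required.
(j) years in business 19 ≤ 21 → Established Business Registration not required.
(k) years in business 19 < 29; seating 82 < 138; does not board or breed animals → Commercial Authorization not required.

High-Occupancy License, Municipal License, Regulatory License, Secondhand Dealer License, Trade Permit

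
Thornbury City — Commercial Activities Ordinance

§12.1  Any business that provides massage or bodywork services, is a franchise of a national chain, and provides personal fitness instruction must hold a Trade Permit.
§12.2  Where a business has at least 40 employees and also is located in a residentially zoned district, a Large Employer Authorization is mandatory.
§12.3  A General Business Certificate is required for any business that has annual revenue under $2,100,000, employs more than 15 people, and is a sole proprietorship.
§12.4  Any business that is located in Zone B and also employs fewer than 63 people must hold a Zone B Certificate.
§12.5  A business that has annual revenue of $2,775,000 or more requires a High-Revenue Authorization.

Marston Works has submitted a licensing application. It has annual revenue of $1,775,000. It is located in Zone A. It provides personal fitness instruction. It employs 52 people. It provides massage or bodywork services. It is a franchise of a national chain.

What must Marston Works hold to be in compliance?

Trade Permit

§12.1 provides massage or bodywork services; is a franchise of a national chain; provides personal fitness instruction → Trade Permit required.
§12.2 employees 52 ≥ 40; is located in Zone A (not: is located in a residentially zoned district) → Large Employer Authorization not required.
§12.3 revenue $1,775,000 < $2,100,000; employees 52 > 15; is a franchise of a national chain (not: is a sole proprietorship) → General Business Certificate not required.
§12.4 is located in Zone A (not: is located in Zone B); employees 52 < 63 → Zone B Certificate not required.
§12.5 revenue $1,775,000 < $2,775,000 → High-Revenue Authorization not required.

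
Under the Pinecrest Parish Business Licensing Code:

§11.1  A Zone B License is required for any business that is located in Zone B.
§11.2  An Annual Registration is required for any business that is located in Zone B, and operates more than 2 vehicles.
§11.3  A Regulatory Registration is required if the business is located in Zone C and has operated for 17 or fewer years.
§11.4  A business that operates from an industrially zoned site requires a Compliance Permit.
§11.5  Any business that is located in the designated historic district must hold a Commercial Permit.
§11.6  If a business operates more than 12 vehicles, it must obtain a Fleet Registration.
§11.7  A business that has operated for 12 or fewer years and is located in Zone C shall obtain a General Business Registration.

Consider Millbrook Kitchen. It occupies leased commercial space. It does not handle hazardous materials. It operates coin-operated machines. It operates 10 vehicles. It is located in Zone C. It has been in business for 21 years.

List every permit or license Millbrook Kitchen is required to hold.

§11.1 is located in Zone C (not: is located in Zone B) → Zone B License not required.
§11.2 is located in Zone C (not: is located in Zone B); vehicles 10 > 2 → Annual Registration not required.
§11.3 is located in Zone C; years in business 21 > 17 → Regulatory Registration not required.
§11.4 occupies leased commercial space (not: operates from an industrially zoned site) → Compliance Permit not required.
§11.5 is located in Zone C (not: is located in the designated historic district) → Commercial Permit not required.
§11.6 vehicles 10 ≤ 12 → Fleet Registration not required.
§11.7 years in business 21 > 12; is located in Zone C → General Business Registration not required.

None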